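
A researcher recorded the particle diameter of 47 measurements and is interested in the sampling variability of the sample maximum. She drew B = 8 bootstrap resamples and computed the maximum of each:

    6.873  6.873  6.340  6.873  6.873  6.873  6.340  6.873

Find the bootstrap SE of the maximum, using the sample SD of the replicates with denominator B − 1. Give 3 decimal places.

SE* = 0.247

Bootstrap SE is the standard deviation of the 8 replicate maximums.
Mean of replicates: (6.873 + 6.873 + 6.340 + 6.873 + 6.873 + 6.873 + 6.340 + 6.873) / 8 = 53.9180 / 8 = 6.7397
Sum of squared deviations: (+0.1333)² + (+0.1333)² + (−0.3998)² + (+0.1333)² + (+0.1333)² + (+0.1333)² + (−0.3998)² + (+0.1333)² = 0.4261
Variance = 0.4261 / 7 = 0.0609
SE* = √0.0609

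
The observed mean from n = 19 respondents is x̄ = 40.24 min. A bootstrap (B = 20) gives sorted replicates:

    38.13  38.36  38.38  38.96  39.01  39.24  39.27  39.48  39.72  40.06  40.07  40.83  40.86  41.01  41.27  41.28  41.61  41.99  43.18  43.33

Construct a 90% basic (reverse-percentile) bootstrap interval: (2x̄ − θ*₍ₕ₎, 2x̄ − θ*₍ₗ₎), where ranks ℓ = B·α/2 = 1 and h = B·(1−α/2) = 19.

Percentile endpoints at ranks 1 and 19: θ*₍1₎ = 38.13, θ*₍19₎ = 43.18.
Basic interval reflects these around x̄:
  lower = 2 × 40.24 − 43.18 = 37.30
  upper = 2 × 40.24 − 38.13 = 42.35

(37.30, 42.35)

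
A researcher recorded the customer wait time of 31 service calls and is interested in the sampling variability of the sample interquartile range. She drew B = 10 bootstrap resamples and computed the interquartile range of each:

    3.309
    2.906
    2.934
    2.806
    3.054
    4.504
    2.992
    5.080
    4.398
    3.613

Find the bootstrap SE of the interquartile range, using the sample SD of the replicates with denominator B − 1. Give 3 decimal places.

SE* = 0.812

Bootstrap SE is the standard deviation of the 10 replicate interquartile ranges.
Mean of replicates: (3.309 + 2.906 + 2.934 + 2.806 + 3.054 + 4.504 + 2.992 + 5.080 + 4.398 + 3.613) / 10 = 35.5960 / 10 = 3.5596
Sum of squared deviations: (−0.2506)² + (−0.6536)² + (−0.6256)² + (−0.7536)² + (−0.5056)² + (+0.9444)² + (−0.5676)² + (+1.5204)² + (+0.8384)² + (+0.0534)² = 5.9364
Variance = 5.9364 / 9 = 0.6596
SE* = √0.6596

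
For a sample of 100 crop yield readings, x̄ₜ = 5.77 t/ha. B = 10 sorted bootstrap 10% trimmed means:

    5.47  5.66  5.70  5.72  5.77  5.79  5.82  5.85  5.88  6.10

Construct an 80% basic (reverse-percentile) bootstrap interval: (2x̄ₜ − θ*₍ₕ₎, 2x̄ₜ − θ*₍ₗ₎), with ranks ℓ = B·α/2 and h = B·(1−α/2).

(5.66, 6.07)

Percentile endpoints at ranks 1 and 9: θ*₍1₎ = 5.47, θ*₍9₎ = 5.88.
Basic interval reflects these around x̄ₜ:
  lower = 2 × 5.77 − 5.88 = 5.66
  upper = 2 × 5.77 − 5.47 = 6.07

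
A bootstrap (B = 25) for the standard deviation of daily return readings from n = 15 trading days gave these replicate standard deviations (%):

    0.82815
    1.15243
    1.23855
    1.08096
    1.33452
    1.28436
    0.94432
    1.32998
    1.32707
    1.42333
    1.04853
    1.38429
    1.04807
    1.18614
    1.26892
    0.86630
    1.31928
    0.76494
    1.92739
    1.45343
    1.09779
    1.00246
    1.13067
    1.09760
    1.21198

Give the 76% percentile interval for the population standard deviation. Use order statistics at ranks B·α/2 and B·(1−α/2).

Sorted replicates: 0.76494, 0.82815, 0.86630, 0.94432, 1.00246, 1.04807, 1.04853, 1.08096, 1.09760, 1.09779, 1.13067, 1.15243, 1.18614, 1.21198, 1.23855, 1.26892, 1.28436, 1.31928, 1.32707, 1.32998, 1.33452, 1.38429, 1.42333, 1.45343, 1.92739
α = 0.24; lower rank = 25 × 0.120 = 3; upper rank = 25 × 0.880 = 22.
The 3rd smallest replicate is 0.86630; the 22nd is 1.38429.

(0.86630, 1.38429)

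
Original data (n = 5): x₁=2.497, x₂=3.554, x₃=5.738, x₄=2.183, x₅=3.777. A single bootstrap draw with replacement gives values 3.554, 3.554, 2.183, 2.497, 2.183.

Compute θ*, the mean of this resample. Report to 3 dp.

θ* = 2.794

Mean = (3.554 + 3.554 + 2.183 + 2.497 + 2.183) / 5 = 13.9710 / 5 = 2.794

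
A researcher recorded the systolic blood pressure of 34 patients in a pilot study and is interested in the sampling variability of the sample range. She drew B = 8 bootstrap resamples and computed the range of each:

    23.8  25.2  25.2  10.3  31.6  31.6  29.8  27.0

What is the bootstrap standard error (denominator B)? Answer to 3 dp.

Bootstrap SE is the standard deviation of the 8 replicate ranges.
Mean of replicates: (23.8 + 25.2 + 25.2 + 10.3 + 31.6 + 31.6 + 29.8 + 27.0) / 8 = 204.5000 / 8 = 25.5625
Sum of squared deviations: (−1.7625)² + (−0.3625)² + (−0.3625)² + (−15.2625)² + (+6.0375)² + (+6.0375)² + (+4.2375)² + (+1.4375)² = 329.2388
Variance = 329.2388 / 8 = 41.1548
SE* = √41.1548

SE* = 6.415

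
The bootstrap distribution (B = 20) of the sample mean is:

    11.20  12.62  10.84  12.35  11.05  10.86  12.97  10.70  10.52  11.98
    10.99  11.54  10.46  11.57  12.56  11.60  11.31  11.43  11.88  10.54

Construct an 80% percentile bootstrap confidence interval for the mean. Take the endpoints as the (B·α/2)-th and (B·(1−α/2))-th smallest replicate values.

(10.52, 12.56)

Sorted replicates: 10.46, 10.52, 10.54, 10.70, 10.84, 10.86, 10.99, 11.05, 11.20, 11.31, 11.43, 11.54, 11.57, 11.60, 11.88, 11.98, 12.35, 12.56, 12.62, 12.97
α = 0.20; lower rank = 20 × 0.100 = 2; upper rank = 20 × 0.900 = 18.
The 2nd smallest replicate is 10.52; the 18th is 12.56.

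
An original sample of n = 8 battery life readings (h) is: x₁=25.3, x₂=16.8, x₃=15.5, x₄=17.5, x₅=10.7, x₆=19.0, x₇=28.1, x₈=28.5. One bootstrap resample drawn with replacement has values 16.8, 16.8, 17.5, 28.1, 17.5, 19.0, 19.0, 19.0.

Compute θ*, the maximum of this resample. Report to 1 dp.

θ* = 28.1

Maximum = 28.1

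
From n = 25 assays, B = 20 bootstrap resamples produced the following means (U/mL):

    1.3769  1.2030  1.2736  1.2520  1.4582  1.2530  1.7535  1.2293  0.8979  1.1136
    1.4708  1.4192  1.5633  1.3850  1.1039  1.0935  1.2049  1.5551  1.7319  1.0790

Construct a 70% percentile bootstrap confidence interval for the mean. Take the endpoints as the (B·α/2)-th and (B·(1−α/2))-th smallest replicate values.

(1.0935, 1.5551)

Sorted replicates: 0.8979, 1.0790, 1.0935, 1.1039, 1.1136, 1.2030, 1.2049, 1.2293, 1.2520, 1.2530, 1.2736, 1.3769, 1.3850, 1.4192, 1.4582, 1.4708, 1.5551, 1.5633, 1.7319, 1.7535
α = 0.30; lower rank = 20 × 0.150 = 3; upper rank = 20 × 0.850 = 17.
The 3rd smallest replicate is 1.0935; the 17th is 1.5551.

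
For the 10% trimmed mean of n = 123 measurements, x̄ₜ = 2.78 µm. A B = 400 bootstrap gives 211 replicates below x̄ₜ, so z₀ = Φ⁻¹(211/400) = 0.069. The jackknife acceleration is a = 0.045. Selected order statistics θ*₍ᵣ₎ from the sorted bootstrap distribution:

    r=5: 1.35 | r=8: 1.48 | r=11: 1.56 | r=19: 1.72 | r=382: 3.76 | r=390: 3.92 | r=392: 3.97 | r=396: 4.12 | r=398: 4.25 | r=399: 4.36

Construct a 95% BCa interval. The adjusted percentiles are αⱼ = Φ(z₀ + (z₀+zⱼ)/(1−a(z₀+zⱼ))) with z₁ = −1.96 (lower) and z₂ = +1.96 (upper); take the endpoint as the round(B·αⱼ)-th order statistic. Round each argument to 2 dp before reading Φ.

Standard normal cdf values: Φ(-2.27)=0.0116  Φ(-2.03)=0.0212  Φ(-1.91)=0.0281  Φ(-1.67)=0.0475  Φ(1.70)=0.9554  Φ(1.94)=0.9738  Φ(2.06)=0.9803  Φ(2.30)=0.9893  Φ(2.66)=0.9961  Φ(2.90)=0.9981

(1.72, 4.12)

Lower: z₀ + z₁ = 0.069 + (-1.960) = -1.891; 1 − a(z₀+z₁) = 1 − (0.045)(-1.891) = 1.0851; argument = 0.069 + (-1.891)/1.0851 = -1.6737 → -1.67.
α₁ = Φ(-1.67) = 0.0475; rank = round(400 × 0.0475) = 19; θ*₍19₎ = 1.72.
Upper: z₀ + z₂ = 2.029; 1 − a(z₀+z₂) = 0.9087; argument = 2.3019 → 2.30; α₂ = 0.9893; rank = 396; θ*₍396₎ = 4.12.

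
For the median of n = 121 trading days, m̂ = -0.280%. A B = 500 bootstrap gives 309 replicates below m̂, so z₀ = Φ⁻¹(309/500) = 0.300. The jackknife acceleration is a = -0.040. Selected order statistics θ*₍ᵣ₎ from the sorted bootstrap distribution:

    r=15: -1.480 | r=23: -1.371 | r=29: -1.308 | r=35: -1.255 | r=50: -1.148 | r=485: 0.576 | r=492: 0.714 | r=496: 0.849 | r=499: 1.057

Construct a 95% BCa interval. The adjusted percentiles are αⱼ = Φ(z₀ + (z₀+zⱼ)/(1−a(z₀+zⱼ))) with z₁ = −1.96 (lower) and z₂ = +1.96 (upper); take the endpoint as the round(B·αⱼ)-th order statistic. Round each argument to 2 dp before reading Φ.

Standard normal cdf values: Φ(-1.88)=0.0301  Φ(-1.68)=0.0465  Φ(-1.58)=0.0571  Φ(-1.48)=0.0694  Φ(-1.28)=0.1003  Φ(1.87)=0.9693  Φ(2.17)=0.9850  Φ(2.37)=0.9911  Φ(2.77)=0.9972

Lower: z₀ + z₁ = 0.300 + (-1.960) = -1.660; 1 − a(z₀+z₁) = 1 − (-0.040)(-1.660) = 0.9336; argument = 0.300 + (-1.660)/0.9336 = -1.4781 → -1.48.
α₁ = Φ(-1.48) = 0.0694; rank = round(500 × 0.0694) = 35; θ*₍35₎ = -1.255.
Upper: z₀ + z₂ = 2.260; 1 − a(z₀+z₂) = 1.0904; argument = 2.3726 → 2.37; α₂ = 0.9911; rank = 496; θ*₍496₎ = 0.849.

(-1.255, 0.849)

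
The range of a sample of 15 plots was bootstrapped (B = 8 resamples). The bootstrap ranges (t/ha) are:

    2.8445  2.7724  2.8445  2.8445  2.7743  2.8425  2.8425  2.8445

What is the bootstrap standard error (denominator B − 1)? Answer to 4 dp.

SE* = 0.0326

Bootstrap SE is the standard deviation of the 8 replicate ranges.
Mean of replicates: (2.8445 + 2.7724 + 2.8445 + 2.8445 + 2.7743 + 2.8425 + 2.8425 + 2.8445) / 8 = 22.609700 / 8 = 2.826213
Sum of squared deviations: (+0.018288)² + (−0.053812)² + (+0.018288)² + (+0.018288)² + (−0.051912)² + (+0.016287)² + (+0.016287)² + (+0.018288)² = 0.007459
Variance = 0.007459 / 7 = 0.001066
SE* = √0.001066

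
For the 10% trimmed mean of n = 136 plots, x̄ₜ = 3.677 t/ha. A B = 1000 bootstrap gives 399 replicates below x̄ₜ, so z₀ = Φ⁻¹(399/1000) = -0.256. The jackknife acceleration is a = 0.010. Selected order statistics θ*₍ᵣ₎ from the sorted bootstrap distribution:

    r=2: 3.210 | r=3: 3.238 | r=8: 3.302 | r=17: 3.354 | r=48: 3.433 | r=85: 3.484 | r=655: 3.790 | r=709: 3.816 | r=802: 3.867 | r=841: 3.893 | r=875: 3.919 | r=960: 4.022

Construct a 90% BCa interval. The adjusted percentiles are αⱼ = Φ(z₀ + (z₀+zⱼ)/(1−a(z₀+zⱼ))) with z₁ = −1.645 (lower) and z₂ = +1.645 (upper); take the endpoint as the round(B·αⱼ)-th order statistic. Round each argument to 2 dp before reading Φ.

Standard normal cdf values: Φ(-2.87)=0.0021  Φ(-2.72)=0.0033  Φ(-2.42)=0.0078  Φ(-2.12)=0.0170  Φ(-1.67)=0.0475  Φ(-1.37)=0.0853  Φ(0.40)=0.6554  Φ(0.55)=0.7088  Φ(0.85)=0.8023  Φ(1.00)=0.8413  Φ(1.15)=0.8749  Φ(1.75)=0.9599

(3.354, 3.919)

Lower: z₀ + z₁ = -0.256 + (-1.645) = -1.901; 1 − a(z₀+z₁) = 1 − (0.010)(-1.901) = 1.0190; argument = -0.256 + (-1.901)/1.0190 = -2.1215 → -2.12.
α₁ = Φ(-2.12) = 0.0170; rank = round(1000 × 0.0170) = 17; θ*₍17₎ = 3.354.
Upper: z₀ + z₂ = 1.389; 1 − a(z₀+z₂) = 0.9861; argument = 1.1526 → 1.15; α₂ = 0.8749; rank = 875; θ*₍875₎ = 3.919.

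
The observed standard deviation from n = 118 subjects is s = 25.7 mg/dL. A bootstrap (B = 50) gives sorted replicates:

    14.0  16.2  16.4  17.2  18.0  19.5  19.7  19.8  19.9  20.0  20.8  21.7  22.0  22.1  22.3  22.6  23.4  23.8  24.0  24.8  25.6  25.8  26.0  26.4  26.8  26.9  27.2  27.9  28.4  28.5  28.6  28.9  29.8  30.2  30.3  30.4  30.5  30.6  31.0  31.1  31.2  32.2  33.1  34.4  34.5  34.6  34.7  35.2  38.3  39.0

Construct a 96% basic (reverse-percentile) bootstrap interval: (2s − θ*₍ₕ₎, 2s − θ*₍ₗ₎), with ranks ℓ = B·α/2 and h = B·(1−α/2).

(13.1, 37.4)

Percentile endpoints at ranks 1 and 49: θ*₍1₎ = 14.0, θ*₍49₎ = 38.3.
Basic interval reflects these around s:
  lower = 2 × 25.7 − 38.3 = 13.1
  upper = 2 × 25.7 − 14.0 = 37.4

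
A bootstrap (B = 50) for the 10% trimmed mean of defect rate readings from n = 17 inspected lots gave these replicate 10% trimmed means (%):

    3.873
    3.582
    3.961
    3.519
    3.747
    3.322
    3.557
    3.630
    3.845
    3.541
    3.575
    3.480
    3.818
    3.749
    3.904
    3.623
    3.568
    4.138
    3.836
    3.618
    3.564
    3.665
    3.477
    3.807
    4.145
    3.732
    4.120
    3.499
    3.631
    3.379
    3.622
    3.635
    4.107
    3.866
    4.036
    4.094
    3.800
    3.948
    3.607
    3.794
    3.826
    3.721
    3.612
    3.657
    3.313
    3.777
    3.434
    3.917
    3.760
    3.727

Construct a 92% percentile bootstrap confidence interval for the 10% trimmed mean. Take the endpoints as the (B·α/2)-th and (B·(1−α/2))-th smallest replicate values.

Sorted replicates: 3.313, 3.322, 3.379, 3.434, 3.477, 3.480, 3.499, 3.519, 3.541, 3.557, 3.564, 3.568, 3.575, 3.582, 3.607, 3.612, 3.618, 3.622, 3.623, 3.630, 3.631, 3.635, 3.657, 3.665, 3.721, 3.727, 3.732, 3.747, 3.749, 3.760, 3.777, 3.794, 3.800, 3.807, 3.818, 3.826, 3.836, 3.845, 3.866, 3.873, 3.904, 3.917, 3.948, 3.961, 4.036, 4.094, 4.107, 4.120, 4.138, 4.145
α = 0.08; lower rank = 50 × 0.040 = 2; upper rank = 50 × 0.960 = 48.
The 2nd smallest replicate is 3.322; the 48th is 4.120.

(3.322, 4.120)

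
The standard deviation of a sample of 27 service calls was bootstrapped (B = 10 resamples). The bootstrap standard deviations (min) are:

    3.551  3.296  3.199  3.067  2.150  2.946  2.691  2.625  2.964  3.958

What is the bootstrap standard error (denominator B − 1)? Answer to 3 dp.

Bootstrap SE is the standard deviation of the 10 replicate standard deviations.
Mean of replicates: (3.551 + 3.296 + 3.199 + 3.067 + 2.150 + 2.946 + 2.691 + 2.625 + 2.964 + 3.958) / 10 = 30.4470 / 10 = 3.0447
Sum of squared deviations: (+0.5063)² + (+0.2513)² + (+0.1543)² + (+0.0223)² + (−0.8947)² + (−0.0987)² + (−0.3537)² + (−0.4197)² + (−0.0807)² + (+0.9133)² = 2.2959
Variance = 2.2959 / 9 = 0.2551
SE* = √0.2551

SE* = 0.505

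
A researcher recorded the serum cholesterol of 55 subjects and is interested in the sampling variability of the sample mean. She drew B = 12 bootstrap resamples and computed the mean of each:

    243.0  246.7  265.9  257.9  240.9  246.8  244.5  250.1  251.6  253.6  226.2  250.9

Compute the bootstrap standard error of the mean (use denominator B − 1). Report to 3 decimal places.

SE* = 9.729

Bootstrap SE is the standard deviation of the 12 replicate means.
Mean of replicates: (243.0 + 246.7 + 265.9 + 257.9 + 240.9 + 246.8 + 244.5 + 250.1 + 251.6 + 253.6 + 226.2 + 250.9) / 12 = 2978.1000 / 12 = 248.1750
Sum of squared deviations: (−5.1750)² + (−1.4750)² + (+17.7250)² + (+9.7250)² + (−7.2750)² + (−1.3750)² + (−3.6750)² + (+1.9250)² + (+3.4250)² + (+5.4250)² + (−21.9750)² + (+2.7250)² = 1041.2225
Variance = 1041.2225 / 11 = 94.6566
SE* = √94.6566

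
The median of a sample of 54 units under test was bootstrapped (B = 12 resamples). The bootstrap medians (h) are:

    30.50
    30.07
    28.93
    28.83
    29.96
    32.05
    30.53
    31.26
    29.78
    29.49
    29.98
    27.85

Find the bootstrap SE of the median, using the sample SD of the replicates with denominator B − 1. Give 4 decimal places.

Bootstrap SE is the standard deviation of the 12 replicate medians.
Mean of replicates: (30.50 + 30.07 + 28.93 + 28.83 + 29.96 + 32.05 + 30.53 + 31.26 + 29.78 + 29.49 + 29.98 + 27.85) / 12 = 359.23000 / 12 = 29.93583
Sum of squared deviations: (+0.56417)² + (+0.13417)² + (−1.00583)² + (−1.10583)² + (+0.02417)² + (+2.11417)² + (+0.59417)² + (+1.32417)² + (−0.15583)² + (−0.44583)² + (+0.04417)² + (−2.08583)² = 13.72329
Variance = 13.72329 / 11 = 1.24757
SE* = √1.24757

SE* = 1.1169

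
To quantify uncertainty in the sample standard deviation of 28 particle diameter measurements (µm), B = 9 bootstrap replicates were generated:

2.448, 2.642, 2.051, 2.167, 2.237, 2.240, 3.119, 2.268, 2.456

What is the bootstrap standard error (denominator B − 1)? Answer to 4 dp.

Bootstrap SE is the standard deviation of the 9 replicate standard deviations.
Mean of replicates: (2.448 + 2.642 + 2.051 + 2.167 + 2.237 + 2.240 + 3.119 + 2.268 + 2.456) / 9 = 21.62800 / 9 = 2.40311
Sum of squared deviations: (+0.04489)² + (+0.23889)² + (−0.35211)² + (−0.23611)² + (−0.16611)² + (−0.16311)² + (+0.71589)² + (−0.13511)² + (+0.05289)² = 0.82656
Variance = 0.82656 / 8 = 0.10332
SE* = √0.10332

SE* = 0.3214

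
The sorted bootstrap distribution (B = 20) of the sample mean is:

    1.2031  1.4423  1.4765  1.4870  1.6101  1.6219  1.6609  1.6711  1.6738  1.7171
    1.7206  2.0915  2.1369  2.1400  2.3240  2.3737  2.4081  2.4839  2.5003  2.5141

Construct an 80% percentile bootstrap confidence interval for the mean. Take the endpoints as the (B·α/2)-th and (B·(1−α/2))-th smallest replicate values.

α = 0.20; lower rank = 20 × 0.100 = 2; upper rank = 20 × 0.900 = 18.
The 2nd smallest replicate is 1.4423; the 18th is 2.4839.

(1.4423, 2.4839)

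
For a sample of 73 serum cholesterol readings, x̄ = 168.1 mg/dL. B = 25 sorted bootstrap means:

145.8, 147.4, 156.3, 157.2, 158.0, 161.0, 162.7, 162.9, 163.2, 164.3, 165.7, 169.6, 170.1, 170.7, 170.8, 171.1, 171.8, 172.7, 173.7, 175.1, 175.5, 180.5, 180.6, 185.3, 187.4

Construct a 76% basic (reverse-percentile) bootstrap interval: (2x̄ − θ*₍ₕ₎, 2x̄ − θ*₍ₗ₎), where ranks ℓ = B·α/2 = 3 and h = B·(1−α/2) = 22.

Percentile endpoints at ranks 3 and 22: θ*₍3₎ = 156.3, θ*₍22₎ = 180.5.
Basic interval reflects these around x̄:
  lower = 2 × 168.1 − 180.5 = 155.7
  upper = 2 × 168.1 − 156.3 = 179.9

(155.7, 179.9)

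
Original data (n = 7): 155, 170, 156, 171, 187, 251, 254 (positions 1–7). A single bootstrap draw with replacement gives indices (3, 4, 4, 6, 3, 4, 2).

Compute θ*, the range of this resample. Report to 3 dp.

Resample values: 156, 171, 171, 251, 156, 171, 170.
Range = 251 − 156 = 95.000

θ* = 95.000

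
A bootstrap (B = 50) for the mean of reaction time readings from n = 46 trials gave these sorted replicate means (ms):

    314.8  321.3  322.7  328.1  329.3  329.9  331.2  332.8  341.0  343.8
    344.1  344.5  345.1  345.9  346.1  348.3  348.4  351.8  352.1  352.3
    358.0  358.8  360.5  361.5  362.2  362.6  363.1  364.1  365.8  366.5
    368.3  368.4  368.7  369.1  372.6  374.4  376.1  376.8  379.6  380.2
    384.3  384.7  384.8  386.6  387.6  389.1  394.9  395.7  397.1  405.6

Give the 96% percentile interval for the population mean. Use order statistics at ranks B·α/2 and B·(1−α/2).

α = 0.04; lower rank = 50 × 0.020 = 1; upper rank = 50 × 0.980 = 49.
The 1st smallest replicate is 314.8; the 49th is 397.1.

(314.8, 397.1)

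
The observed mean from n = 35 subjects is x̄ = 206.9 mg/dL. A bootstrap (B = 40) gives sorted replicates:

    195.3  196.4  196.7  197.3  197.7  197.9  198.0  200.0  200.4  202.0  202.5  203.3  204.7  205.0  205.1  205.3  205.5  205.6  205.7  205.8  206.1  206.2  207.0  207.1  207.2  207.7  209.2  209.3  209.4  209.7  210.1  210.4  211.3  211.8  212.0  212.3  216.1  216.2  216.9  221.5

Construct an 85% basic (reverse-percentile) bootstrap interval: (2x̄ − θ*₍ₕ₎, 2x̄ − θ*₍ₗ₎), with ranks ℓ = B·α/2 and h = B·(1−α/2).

Percentile endpoints at ranks 3 and 37: θ*₍3₎ = 196.7, θ*₍37₎ = 216.1.
Basic interval reflects these around x̄:
  lower = 2 × 206.9 − 216.1 = 197.7
  upper = 2 × 206.9 − 196.7 = 217.1

(197.7, 217.1)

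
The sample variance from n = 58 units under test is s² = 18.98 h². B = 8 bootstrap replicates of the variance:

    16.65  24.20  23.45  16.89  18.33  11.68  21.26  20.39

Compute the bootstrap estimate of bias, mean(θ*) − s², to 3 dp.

bias = +0.126

mean(θ*) = (16.65 + 24.20 + 23.45 + 16.89 + 18.33 + 11.68 + 21.26 + 20.39) / 8 = 19.1062
bias = 19.1062 − 18.98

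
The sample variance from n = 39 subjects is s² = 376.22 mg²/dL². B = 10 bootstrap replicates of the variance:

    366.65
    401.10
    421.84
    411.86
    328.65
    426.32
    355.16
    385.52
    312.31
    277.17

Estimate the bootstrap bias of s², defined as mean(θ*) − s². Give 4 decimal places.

bias = −7.5620

mean(θ*) = (366.65 + 401.10 + 421.84 + 411.86 + 328.65 + 426.32 + 355.16 + 385.52 + 312.31 + 277.17) / 10 = 368.65800
bias = 368.65800 − 376.22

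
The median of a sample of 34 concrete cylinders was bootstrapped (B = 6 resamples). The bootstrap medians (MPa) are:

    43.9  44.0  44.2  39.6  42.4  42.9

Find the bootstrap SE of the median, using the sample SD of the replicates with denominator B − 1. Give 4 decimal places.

Bootstrap SE is the standard deviation of the 6 replicate medians.
Mean of replicates: (43.9 + 44.0 + 44.2 + 39.6 + 42.4 + 42.9) / 6 = 257.00000 / 6 = 42.83333
Sum of squared deviations: (+1.06667)² + (+1.16667)² + (+1.36667)² + (−3.23333)² + (−0.43333)² + (+0.06667)² = 15.01333
Variance = 15.01333 / 5 = 3.00267
SE* = √3.00267

SE* = 1.7328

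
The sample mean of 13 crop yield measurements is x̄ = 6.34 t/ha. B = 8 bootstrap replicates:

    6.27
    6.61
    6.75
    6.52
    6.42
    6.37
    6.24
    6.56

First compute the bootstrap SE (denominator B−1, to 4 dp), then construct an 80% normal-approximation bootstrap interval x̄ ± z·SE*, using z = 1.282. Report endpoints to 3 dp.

(6.116, 6.564)

Mean of replicates = 6.4675; sum of squared deviations = 0.2140; SE* = √(0.2140/7) = 0.1748
Margin = 1.282 × 0.1748 = 0.2241
Interval: 6.34 ± 0.2241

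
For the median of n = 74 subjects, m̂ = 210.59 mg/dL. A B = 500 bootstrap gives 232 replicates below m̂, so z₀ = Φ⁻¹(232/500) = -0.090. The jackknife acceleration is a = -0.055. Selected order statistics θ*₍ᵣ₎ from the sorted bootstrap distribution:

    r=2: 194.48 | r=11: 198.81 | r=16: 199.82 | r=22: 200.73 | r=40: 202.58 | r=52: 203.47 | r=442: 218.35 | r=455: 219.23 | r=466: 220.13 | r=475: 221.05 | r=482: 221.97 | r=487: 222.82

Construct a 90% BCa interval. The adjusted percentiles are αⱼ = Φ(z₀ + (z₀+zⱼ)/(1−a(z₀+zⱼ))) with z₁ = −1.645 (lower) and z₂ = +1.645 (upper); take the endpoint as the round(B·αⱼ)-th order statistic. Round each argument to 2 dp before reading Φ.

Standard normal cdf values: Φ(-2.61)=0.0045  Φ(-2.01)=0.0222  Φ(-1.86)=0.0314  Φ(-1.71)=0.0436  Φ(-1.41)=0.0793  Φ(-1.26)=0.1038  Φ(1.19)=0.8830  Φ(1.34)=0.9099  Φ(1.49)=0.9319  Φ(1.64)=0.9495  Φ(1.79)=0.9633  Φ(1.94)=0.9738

(198.81, 219.23)

Lower: z₀ + z₁ = -0.090 + (-1.645) = -1.735; 1 − a(z₀+z₁) = 1 − (-0.055)(-1.735) = 0.9046; argument = -0.090 + (-1.735)/0.9046 = -2.0080 → -2.01.
α₁ = Φ(-2.01) = 0.0222; rank = round(500 × 0.0222) = 11; θ*₍11₎ = 198.81.
Upper: z₀ + z₂ = 1.555; 1 − a(z₀+z₂) = 1.0855; argument = 1.3425 → 1.34; α₂ = 0.9099; rank = 455; θ*₍455₎ = 219.23.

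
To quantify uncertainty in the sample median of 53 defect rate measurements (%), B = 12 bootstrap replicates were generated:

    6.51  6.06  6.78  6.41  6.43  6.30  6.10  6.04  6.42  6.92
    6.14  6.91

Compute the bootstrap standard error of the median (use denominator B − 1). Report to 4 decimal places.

Bootstrap SE is the standard deviation of the 12 replicate medians.
Mean of replicates: (6.51 + 6.06 + 6.78 + 6.41 + 6.43 + 6.30 + 6.10 + 6.04 + 6.42 + 6.92 + 6.14 + 6.91) / 12 = 77.02000 / 12 = 6.41833
Sum of squared deviations: (+0.09167)² + (−0.35833)² + (+0.36167)² + (−0.00833)² + (+0.01167)² + (−0.11833)² + (−0.31833)² + (−0.37833)² + (+0.00167)² + (+0.50167)² + (−0.27833)² + (+0.49167)² = 1.09717
Variance = 1.09717 / 11 = 0.09974
SE* = √0.09974

SE* = 0.3158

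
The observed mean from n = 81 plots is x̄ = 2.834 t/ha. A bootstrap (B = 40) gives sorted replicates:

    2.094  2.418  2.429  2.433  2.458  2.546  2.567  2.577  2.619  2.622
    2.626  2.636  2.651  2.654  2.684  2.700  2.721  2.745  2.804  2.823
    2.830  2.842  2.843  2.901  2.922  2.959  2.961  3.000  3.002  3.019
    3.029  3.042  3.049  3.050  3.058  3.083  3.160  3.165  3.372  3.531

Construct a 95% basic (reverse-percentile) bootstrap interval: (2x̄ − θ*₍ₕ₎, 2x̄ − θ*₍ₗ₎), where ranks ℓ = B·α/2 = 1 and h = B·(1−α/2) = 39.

(2.296, 3.574)

Percentile endpoints at ranks 1 and 39: θ*₍1₎ = 2.094, θ*₍39₎ = 3.372.
Basic interval reflects these around x̄:
  lower = 2 × 2.834 − 3.372 = 2.296
  upper = 2 × 2.834 − 2.094 = 3.574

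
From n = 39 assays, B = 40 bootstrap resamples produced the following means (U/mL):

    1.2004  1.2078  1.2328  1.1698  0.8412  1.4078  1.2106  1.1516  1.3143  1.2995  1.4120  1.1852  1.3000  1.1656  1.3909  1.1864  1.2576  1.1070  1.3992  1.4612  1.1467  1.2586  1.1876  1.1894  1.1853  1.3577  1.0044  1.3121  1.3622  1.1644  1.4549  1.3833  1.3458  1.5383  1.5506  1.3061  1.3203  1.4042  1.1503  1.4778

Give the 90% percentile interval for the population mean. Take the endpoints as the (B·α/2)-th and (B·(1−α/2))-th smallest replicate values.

Sorted replicates: 0.8412, 1.0044, 1.1070, 1.1467, 1.1503, 1.1516, 1.1644, 1.1656, 1.1698, 1.1852, 1.1853, 1.1864, 1.1876, 1.1894, 1.2004, 1.2078, 1.2106, 1.2328, 1.2576, 1.2586, 1.2995, 1.3000, 1.3061, 1.3121, 1.3143, 1.3203, 1.3458, 1.3577, 1.3622, 1.3833, 1.3909, 1.3992, 1.4042, 1.4078, 1.4120, 1.4549, 1.4612, 1.4778, 1.5383, 1.5506
α = 0.10; lower rank = 40 × 0.050 = 2; upper rank = 40 × 0.950 = 38.
The 2nd smallest replicate is 1.0044; the 38th is 1.4778.

(1.0044, 1.4778)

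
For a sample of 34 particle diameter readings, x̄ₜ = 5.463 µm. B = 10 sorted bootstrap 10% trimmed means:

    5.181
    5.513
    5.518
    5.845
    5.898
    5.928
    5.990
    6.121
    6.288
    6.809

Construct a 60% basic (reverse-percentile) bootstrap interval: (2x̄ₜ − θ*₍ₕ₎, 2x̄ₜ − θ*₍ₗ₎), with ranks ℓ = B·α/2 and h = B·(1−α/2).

Percentile endpoints at ranks 2 and 8: θ*₍2₎ = 5.513, θ*₍8₎ = 6.121.
Basic interval reflects these around x̄ₜ:
  lower = 2 × 5.463 − 6.121 = 4.805
  upper = 2 × 5.463 − 5.513 = 5.413

(4.805, 5.413)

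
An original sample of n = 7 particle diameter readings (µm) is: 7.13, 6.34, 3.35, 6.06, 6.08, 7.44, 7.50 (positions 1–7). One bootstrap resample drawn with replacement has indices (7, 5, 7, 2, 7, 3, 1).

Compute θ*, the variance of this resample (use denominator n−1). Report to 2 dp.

θ* = 2.25

Resample values: 7.50, 6.08, 7.50, 6.34, 7.50, 3.35, 7.13.
Mean = 6.4857; sum of squared deviations = 13.5200
s² = 13.5200 / 6 = 2.2533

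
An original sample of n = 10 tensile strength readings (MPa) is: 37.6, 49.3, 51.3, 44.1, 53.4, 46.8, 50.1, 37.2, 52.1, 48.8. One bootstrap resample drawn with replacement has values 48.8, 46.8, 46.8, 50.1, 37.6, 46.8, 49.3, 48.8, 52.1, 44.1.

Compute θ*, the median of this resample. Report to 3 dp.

θ* = 47.800

Sorted: 37.6, 44.1, 46.8, 46.8, 46.8, 48.8, 48.8, 49.3, 50.1, 52.1
Median = average of the two middle values = 47.800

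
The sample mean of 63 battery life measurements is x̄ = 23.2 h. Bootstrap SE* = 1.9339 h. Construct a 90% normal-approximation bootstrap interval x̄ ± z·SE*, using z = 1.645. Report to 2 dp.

(20.02, 26.38)

Margin = 1.645 × 1.9339 = 3.181
Interval: 23.2 ± 3.181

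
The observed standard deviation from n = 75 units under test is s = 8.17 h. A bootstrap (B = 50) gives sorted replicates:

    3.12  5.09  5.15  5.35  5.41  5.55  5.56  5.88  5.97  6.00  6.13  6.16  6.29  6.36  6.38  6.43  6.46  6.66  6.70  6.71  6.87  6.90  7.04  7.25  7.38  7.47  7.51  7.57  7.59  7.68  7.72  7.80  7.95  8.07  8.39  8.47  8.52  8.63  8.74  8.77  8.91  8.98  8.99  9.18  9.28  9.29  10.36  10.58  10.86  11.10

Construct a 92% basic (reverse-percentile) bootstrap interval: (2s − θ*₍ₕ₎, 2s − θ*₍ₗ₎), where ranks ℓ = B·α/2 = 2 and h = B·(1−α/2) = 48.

(5.76, 11.25)

Percentile endpoints at ranks 2 and 48: θ*₍2₎ = 5.09, θ*₍48₎ = 10.58.
Basic interval reflects these around s:
  lower = 2 × 8.17 − 10.58 = 5.76
  upper = 2 × 8.17 − 5.09 = 11.25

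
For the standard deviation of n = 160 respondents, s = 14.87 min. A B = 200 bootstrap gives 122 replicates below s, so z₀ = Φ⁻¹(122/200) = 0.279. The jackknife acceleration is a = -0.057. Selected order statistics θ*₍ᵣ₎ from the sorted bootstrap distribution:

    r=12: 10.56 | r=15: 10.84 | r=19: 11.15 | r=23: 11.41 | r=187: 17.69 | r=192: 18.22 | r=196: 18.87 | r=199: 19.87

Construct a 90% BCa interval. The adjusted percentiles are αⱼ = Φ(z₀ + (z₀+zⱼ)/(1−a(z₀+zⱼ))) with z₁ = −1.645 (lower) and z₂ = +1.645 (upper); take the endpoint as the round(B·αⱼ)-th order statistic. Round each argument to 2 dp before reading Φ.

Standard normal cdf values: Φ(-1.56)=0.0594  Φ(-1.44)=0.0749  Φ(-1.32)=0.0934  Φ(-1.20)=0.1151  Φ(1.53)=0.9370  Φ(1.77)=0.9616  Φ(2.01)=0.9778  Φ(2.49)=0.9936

Lower: z₀ + z₁ = 0.279 + (-1.645) = -1.366; 1 − a(z₀+z₁) = 1 − (-0.057)(-1.366) = 0.9221; argument = 0.279 + (-1.366)/0.9221 = -1.2023 → -1.20.
α₁ = Φ(-1.20) = 0.1151; rank = round(200 × 0.1151) = 23; θ*₍23₎ = 11.41.
Upper: z₀ + z₂ = 1.924; 1 − a(z₀+z₂) = 1.1097; argument = 2.0129 → 2.01; α₂ = 0.9778; rank = 196; θ*₍196₎ = 18.87.

(11.41, 18.87)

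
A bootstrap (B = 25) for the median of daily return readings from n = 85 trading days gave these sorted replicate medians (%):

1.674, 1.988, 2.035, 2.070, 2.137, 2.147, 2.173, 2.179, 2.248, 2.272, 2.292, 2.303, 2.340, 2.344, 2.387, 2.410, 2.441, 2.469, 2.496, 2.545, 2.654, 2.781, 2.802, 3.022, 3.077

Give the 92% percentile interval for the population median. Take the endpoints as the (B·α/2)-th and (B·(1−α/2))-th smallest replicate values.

α = 0.08; lower rank = 25 × 0.040 = 1; upper rank = 25 × 0.960 = 24.
The 1st smallest replicate is 1.674; the 24th is 3.022.

(1.674, 3.022)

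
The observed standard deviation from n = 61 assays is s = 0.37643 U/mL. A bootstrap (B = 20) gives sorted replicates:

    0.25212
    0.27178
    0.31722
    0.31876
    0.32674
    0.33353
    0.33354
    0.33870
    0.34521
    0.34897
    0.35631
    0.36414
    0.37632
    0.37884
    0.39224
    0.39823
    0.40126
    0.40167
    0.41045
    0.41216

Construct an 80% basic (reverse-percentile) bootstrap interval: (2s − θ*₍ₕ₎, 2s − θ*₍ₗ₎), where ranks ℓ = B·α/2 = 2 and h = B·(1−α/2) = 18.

Percentile endpoints at ranks 2 and 18: θ*₍2₎ = 0.27178, θ*₍18₎ = 0.40167.
Basic interval reflects these around s:
  lower = 2 × 0.37643 − 0.40167 = 0.35119
  upper = 2 × 0.37643 − 0.27178 = 0.48108

(0.35119, 0.48108)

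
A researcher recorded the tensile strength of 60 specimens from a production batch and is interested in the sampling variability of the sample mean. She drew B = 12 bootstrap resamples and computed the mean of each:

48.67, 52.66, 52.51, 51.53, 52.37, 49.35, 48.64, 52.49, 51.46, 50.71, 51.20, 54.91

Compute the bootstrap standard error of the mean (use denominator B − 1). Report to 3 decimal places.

SE* = 1.836

Bootstrap SE is the standard deviation of the 12 replicate means.
Mean of replicates: (48.67 + 52.66 + 52.51 + 51.53 + 52.37 + 49.35 + 48.64 + 52.49 + 51.46 + 50.71 + 51.20 + 54.91) / 12 = 616.5000 / 12 = 51.3750
Sum of squared deviations: (−2.7050)² + (+1.2850)² + (+1.1350)² + (+0.1550)² + (+0.9950)² + (−2.0250)² + (−2.7350)² + (+1.1150)² + (+0.0850)² + (−0.6650)² + (−0.1750)² + (+3.5350)² = 37.0709
Variance = 37.0709 / 11 = 3.3701
SE* = √3.3701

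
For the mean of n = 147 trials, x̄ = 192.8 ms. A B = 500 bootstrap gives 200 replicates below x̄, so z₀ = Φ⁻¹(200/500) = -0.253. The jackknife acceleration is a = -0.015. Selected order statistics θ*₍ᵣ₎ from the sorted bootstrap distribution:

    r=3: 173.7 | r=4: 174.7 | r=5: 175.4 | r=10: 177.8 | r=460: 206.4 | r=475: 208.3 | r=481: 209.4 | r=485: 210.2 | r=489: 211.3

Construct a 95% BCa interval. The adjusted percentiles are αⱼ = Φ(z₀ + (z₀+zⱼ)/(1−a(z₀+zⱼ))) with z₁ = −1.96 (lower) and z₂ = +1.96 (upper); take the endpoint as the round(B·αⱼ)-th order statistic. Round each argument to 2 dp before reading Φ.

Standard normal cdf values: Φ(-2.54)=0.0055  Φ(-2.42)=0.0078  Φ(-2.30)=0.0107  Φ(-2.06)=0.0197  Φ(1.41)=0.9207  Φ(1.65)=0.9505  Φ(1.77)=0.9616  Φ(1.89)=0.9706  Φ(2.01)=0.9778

(173.7, 206.4)

Lower: z₀ + z₁ = -0.253 + (-1.960) = -2.213; 1 − a(z₀+z₁) = 1 − (-0.015)(-2.213) = 0.9668; argument = -0.253 + (-2.213)/0.9668 = -2.5420 → -2.54.
α₁ = Φ(-2.54) = 0.0055; rank = round(500 × 0.0055) = 3; θ*₍3₎ = 173.7.
Upper: z₀ + z₂ = 1.707; 1 − a(z₀+z₂) = 1.0256; argument = 1.4114 → 1.41; α₂ = 0.9207; rank = 460; θ*₍460₎ = 206.4.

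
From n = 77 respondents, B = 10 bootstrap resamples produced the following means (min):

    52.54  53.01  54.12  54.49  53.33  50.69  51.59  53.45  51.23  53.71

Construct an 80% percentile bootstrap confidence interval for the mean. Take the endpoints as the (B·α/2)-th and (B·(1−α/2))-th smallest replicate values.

Sorted replicates: 50.69, 51.23, 51.59, 52.54, 53.01, 53.33, 53.45, 53.71, 54.12, 54.49
α = 0.20; lower rank = 10 × 0.100 = 1; upper rank = 10 × 0.900 = 9.
The 1st smallest replicate is 50.69; the 9th is 54.12.

(50.69, 54.12)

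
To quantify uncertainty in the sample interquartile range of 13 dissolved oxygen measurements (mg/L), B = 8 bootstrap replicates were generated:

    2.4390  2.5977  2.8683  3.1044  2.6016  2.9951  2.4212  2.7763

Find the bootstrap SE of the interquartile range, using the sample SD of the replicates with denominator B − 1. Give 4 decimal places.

Bootstrap SE is the standard deviation of the 8 replicate interquartile ranges.
Mean of replicates: (2.4390 + 2.5977 + 2.8683 + 3.1044 + 2.6016 + 2.9951 + 2.4212 + 2.7763) / 8 = 21.80360 / 8 = 2.72545
Sum of squared deviations: (−0.28645)² + (−0.12775)² + (+0.14285)² + (+0.37895)² + (−0.12385)² + (+0.26965)² + (−0.30425)² + (+0.05085)² = 0.44559
Variance = 0.44559 / 7 = 0.06366
SE* = √0.06366

SE* = 0.2523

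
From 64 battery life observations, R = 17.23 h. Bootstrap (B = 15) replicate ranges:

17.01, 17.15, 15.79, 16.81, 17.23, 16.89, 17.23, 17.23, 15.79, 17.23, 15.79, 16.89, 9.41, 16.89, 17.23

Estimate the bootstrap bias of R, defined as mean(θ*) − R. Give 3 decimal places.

bias = −0.925

mean(θ*) = (17.01 + 17.15 + 15.79 + 16.81 + 17.23 + 16.89 + 17.23 + 17.23 + 15.79 + 17.23 + 15.79 + 16.89 + 9.41 + 16.89 + 17.23) / 15 = 16.3047
bias = 16.3047 − 17.23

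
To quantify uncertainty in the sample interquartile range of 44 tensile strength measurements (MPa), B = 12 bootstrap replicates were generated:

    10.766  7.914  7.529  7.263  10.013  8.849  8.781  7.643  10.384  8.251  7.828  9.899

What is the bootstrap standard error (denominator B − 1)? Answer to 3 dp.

Bootstrap SE is the standard deviation of the 12 replicate interquartile ranges.
Mean of replicates: (10.766 + 7.914 + 7.529 + 7.263 + 10.013 + 8.849 + 8.781 + 7.643 + 10.384 + 8.251 + 7.828 + 9.899) / 12 = 105.1200 / 12 = 8.7600
Sum of squared deviations: (+2.0060)² + (−0.8460)² + (−1.2310)² + (−1.4970)² + (+1.2530)² + (+0.0890)² + (+0.0210)² + (−1.1170)² + (+1.6240)² + (−0.5090)² + (−0.9320)² + (+1.1390)² = 16.3846
Variance = 16.3846 / 11 = 1.4895
SE* = √1.4895

SE* = 1.220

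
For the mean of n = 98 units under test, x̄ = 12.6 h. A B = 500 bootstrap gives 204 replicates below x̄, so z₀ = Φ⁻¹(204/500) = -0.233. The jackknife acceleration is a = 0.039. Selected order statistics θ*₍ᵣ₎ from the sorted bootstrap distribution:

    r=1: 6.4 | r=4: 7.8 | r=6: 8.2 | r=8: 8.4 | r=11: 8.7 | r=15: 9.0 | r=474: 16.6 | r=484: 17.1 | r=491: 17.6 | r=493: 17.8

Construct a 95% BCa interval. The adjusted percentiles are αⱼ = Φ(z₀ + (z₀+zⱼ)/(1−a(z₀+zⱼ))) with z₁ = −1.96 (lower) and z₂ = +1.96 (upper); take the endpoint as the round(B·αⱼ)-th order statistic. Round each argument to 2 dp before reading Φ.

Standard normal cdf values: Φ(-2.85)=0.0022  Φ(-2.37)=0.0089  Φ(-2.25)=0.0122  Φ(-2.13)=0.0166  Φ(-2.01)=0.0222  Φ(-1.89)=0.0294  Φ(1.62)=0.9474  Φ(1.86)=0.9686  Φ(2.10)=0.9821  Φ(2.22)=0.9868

Lower: z₀ + z₁ = -0.233 + (-1.960) = -2.193; 1 − a(z₀+z₁) = 1 − (0.039)(-2.193) = 1.0855; argument = -0.233 + (-2.193)/1.0855 = -2.2532 → -2.25.
α₁ = Φ(-2.25) = 0.0122; rank = round(500 × 0.0122) = 6; θ*₍6₎ = 8.2.
Upper: z₀ + z₂ = 1.727; 1 − a(z₀+z₂) = 0.9326; argument = 1.6187 → 1.62; α₂ = 0.9474; rank = 474; θ*₍474₎ = 16.6.

(8.2, 16.6)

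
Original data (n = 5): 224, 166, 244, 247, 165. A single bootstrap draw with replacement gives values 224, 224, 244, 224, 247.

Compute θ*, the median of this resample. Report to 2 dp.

Sorted: 224, 224, 224, 244, 247
Median = middle value = 224.00

θ* = 224.00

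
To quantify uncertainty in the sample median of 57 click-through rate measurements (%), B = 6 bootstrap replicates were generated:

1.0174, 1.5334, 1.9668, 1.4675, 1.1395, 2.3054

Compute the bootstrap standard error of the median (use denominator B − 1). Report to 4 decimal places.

SE* = 0.4901

Bootstrap SE is the standard deviation of the 6 replicate medians.
Mean of replicates: (1.0174 + 1.5334 + 1.9668 + 1.4675 + 1.1395 + 2.3054) / 6 = 9.43000 / 6 = 1.57167
Sum of squared deviations: (−0.55427)² + (−0.03827)² + (+0.39513)² + (−0.10417)² + (−0.43217)² + (+0.73373)² = 1.20079
Variance = 1.20079 / 5 = 0.24016
SE* = √0.24016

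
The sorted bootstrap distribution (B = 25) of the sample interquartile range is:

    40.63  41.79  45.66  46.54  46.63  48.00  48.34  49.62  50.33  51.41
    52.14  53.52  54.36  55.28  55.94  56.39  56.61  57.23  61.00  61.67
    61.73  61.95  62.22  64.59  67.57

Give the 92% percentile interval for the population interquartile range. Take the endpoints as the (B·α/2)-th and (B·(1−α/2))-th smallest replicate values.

(40.63, 64.59)

α = 0.08; lower rank = 25 × 0.040 = 1; upper rank = 25 × 0.960 = 24.
The 1st smallest replicate is 40.63; the 24th is 64.59.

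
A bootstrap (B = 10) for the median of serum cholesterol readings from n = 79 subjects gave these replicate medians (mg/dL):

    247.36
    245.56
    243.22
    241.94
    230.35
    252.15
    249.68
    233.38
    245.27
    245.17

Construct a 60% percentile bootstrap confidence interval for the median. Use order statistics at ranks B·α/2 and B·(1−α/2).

(233.38, 247.36)

Sorted replicates: 230.35, 233.38, 241.94, 243.22, 245.17, 245.27, 245.56, 247.36, 249.68, 252.15
α = 0.40; lower rank = 10 × 0.200 = 2; upper rank = 10 × 0.800 = 8.
The 2nd smallest replicate is 233.38; the 8th is 247.36.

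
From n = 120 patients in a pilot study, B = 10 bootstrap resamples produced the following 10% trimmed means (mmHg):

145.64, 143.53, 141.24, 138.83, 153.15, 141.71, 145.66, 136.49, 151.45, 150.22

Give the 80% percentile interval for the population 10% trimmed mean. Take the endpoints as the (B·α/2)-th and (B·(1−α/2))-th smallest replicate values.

Sorted replicates: 136.49, 138.83, 141.24, 141.71, 143.53, 145.64, 145.66, 150.22, 151.45, 153.15
α = 0.20; lower rank = 10 × 0.100 = 1; upper rank = 10 × 0.900 = 9.
The 1st smallest replicate is 136.49; the 9th is 151.45.

(136.49, 151.45)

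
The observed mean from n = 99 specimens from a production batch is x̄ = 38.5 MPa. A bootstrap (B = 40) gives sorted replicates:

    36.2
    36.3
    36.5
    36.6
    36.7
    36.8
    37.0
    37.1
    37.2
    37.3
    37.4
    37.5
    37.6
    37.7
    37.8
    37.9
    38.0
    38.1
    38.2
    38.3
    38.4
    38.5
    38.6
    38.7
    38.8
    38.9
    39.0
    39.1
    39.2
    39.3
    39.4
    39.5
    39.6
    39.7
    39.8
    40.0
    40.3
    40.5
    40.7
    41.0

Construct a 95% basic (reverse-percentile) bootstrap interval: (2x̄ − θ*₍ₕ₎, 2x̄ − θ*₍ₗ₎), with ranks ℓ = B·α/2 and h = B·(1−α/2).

(36.3, 40.8)

Percentile endpoints at ranks 1 and 39: θ*₍1₎ = 36.2, θ*₍39₎ = 40.7.
Basic interval reflects these around x̄:
  lower = 2 × 38.5 − 40.7 = 36.3
  upper = 2 × 38.5 − 36.2 = 40.8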